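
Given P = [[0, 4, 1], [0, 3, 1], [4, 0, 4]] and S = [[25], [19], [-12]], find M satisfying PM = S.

M = [[-4], [6], [1]]

Left-multiplying both sides by P⁻¹ gives M = P⁻¹S.
det P = 4; the adjugate gives P⁻¹ = [[3, -4, 1/4], [1, -1, 0], [-3, 4, 0]].
M = P⁻¹S = [[3, -4, 1/4], [1, -1, 0], [-3, 4, 0]] · [[25], [19], [-12]] = [[-4], [6], [1]].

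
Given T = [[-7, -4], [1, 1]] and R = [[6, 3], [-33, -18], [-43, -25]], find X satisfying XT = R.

X = [[-1, -1], [5, 2], [6, -1]]

Since T sits to the right of X, X = RT⁻¹.
T has determinant -3; T⁻¹ = [[-1/3, -4/3], [1/3, 7/3]].
X = RT⁻¹ = [[6, 3], [-33, -18], [-43, -25]] · [[-1/3, -4/3], [1/3, 7/3]] = [[-1, -1], [5, 2], [6, -1]].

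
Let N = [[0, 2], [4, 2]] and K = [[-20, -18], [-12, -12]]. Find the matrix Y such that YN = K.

N is on the right of Y, so right-multiply by N⁻¹: Y = KN⁻¹.
N has determinant -8; N⁻¹ = [[-1/4, 1/4], [1/2, 0]].
Y = KN⁻¹ = [[-20, -18], [-12, -12]] · [[-1/4, 1/4], [1/2, 0]] = [[-4, -5], [-3, -3]].

Y = [[-4, -5], [-3, -3]]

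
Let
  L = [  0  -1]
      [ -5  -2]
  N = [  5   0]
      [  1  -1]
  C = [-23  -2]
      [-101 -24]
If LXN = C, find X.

X = [[3, -4], [5, -2]]

Left-multiply by L⁻¹ and right-multiply by N⁻¹: X = L⁻¹CN⁻¹.
L has determinant -5; L⁻¹ = [[2/5, -1/5], [-1, 0]].
det N = -5; the adjugate gives N⁻¹ = [[1/5, 0], [1/5, -1]].
L⁻¹C = [[11, 4], [23, 2]].
X = (L⁻¹C)N⁻¹ = [[3, -4], [5, -2]].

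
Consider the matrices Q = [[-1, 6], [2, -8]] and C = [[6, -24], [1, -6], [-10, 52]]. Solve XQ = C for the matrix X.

X = [[0, 3], [-1, 0], [6, -2]]

Q is on the right of X, so right-multiply by Q⁻¹: X = CQ⁻¹.
det Q = -4, so Q⁻¹ = [[2, 3/2], [1/2, 1/4]].
X = CQ⁻¹ = [[6, -24], [1, -6], [-10, 52]] · [[2, 3/2], [1/2, 1/4]] = [[0, 3], [-1, 0], [6, -2]].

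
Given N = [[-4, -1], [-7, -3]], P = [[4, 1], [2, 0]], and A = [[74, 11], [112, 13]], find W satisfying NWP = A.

W = [[-4, -3], [5, -3]]

Isolating W: multiply by N⁻¹ from the left and P⁻¹ from the right, so W = N⁻¹AP⁻¹.
det N = 5; the adjugate gives N⁻¹ = [[-3/5, 1/5], [7/5, -4/5]].
det P = -2; the adjugate gives P⁻¹ = [[0, 1/2], [1, -2]].
N⁻¹A = [[-22, -4], [14, 5]].
W = (N⁻¹A)P⁻¹ = [[-4, -3], [5, -3]].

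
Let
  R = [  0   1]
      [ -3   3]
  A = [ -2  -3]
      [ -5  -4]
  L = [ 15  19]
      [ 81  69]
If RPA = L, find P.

P = R⁻¹LA⁻¹ (apply R⁻¹ on the left and A⁻¹ on the right).
det R = 3, so R⁻¹ = [[1, -1/3], [1, 0]].
det A = -7; the adjugate gives A⁻¹ = [[4/7, -3/7], [-5/7, 2/7]].
R⁻¹L = [[-12, -4], [15, 19]].
P = (R⁻¹L)A⁻¹ = [[-4, 4], [-5, -1]].

P = [[-4, 4], [-5, -1]]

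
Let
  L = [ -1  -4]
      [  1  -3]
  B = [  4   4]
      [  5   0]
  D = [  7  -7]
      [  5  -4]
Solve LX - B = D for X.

X = [[1, -1], [-3, 1]]

LX = D + B = [[11, -3], [10, -4]].
L is on the left of X, so left-multiply by L⁻¹: X = L⁻¹(D + B).
L has determinant 7; L⁻¹ = [[-3/7, 4/7], [-1/7, -1/7]].
X = L⁻¹(D + B) = [[1, -1], [-3, 1]].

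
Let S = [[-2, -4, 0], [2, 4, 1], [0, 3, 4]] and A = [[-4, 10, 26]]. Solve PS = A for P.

Since S sits to the right of P, P = AS⁻¹.
det S = 6, so S⁻¹ = [[13/6, 8/3, -2/3], [-4/3, -4/3, 1/3], [1, 1, 0]].
P = AS⁻¹ = [[-4, 10, 26]] · [[13/6, 8/3, -2/3], [-4/3, -4/3, 1/3], [1, 1, 0]] = [[4, 2, 6]].

P = [[4, 2, 6]]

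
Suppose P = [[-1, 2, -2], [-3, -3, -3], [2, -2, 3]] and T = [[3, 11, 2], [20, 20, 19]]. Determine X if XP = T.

X = [[-4, -3, -5], [4, -6, 3]]

Since P sits to the right of X, X = TP⁻¹.
det P = -3; the adjugate gives P⁻¹ = [[5, 2/3, 4], [-1, -1/3, -1], [-4, -2/3, -3]].
X = TP⁻¹ = [[3, 11, 2], [20, 20, 19]] · [[5, 2/3, 4], [-1, -1/3, -1], [-4, -2/3, -3]] = [[-4, -3, -5], [4, -6, 3]].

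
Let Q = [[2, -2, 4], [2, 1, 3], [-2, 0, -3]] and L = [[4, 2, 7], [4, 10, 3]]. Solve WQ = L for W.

Right-multiplying both sides by Q⁻¹ gives W = LQ⁻¹.
Q has determinant 2; Q⁻¹ = [[-3/2, -3, -5], [0, 1, 1], [1, 2, 3]].
W = LQ⁻¹ = [[4, 2, 7], [4, 10, 3]] · [[-3/2, -3, -5], [0, 1, 1], [1, 2, 3]] = [[1, 4, 3], [-3, 4, -1]].

W = [[1, 4, 3], [-3, 4, -1]]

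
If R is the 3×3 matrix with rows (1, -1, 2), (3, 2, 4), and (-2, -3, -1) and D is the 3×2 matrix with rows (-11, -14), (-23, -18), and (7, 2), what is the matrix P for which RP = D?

R is on the left of P, so left-multiply by R⁻¹: P = R⁻¹D.
R has determinant 5; R⁻¹ = [[2, -7/5, -8/5], [-1, 3/5, 2/5], [-1, 1, 1]].
P = R⁻¹D = [[2, -7/5, -8/5], [-1, 3/5, 2/5], [-1, 1, 1]] · [[-11, -14], [-23, -18], [7, 2]] = [[-1, -6], [0, 4], [-5, -2]].

P = [[-1, -6], [0, 4], [-5, -2]]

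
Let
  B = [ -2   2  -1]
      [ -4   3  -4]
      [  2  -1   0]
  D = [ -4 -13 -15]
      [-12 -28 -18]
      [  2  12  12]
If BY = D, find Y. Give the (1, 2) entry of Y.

6

Left-multiplying both sides by B⁻¹ gives Y = B⁻¹D.
B has determinant -6; B⁻¹ = [[2/3, -1/6, 5/6], [4/3, -1/3, 2/3], [1/3, -1/3, -1/3]].
Y = B⁻¹D = [[2/3, -1/6, 5/6], [4/3, -1/3, 2/3], [1/3, -1/3, -1/3]] · [[-4, -13, -15], [-12, -28, -18], [2, 12, 12]] = [[1, 6, 3], [0, 0, -6], [2, 1, -3]].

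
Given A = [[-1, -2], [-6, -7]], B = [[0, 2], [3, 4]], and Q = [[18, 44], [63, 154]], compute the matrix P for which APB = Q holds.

P = [[0, 0], [-5, -3]]

Isolating P: multiply by A⁻¹ from the left and B⁻¹ from the right, so P = A⁻¹QB⁻¹.
A has determinant -5; A⁻¹ = [[7/5, -2/5], [-6/5, 1/5]].
B has determinant -6; B⁻¹ = [[-2/3, 1/3], [1/2, 0]].
A⁻¹Q = [[0, 0], [-9, -22]].
P = (A⁻¹Q)B⁻¹ = [[0, 0], [-5, -3]].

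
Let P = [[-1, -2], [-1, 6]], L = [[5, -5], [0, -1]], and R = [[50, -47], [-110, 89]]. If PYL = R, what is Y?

Y = [[-2, -3], [-4, 3]]

Y = P⁻¹RL⁻¹ (apply P⁻¹ on the left and L⁻¹ on the right).
det P = -8; the adjugate gives P⁻¹ = [[-3/4, -1/4], [-1/8, 1/8]].
L has determinant -5; L⁻¹ = [[1/5, -1], [0, -1]].
P⁻¹R = [[-10, 13], [-20, 17]].
Y = (P⁻¹R)L⁻¹ = [[-2, -3], [-4, 3]].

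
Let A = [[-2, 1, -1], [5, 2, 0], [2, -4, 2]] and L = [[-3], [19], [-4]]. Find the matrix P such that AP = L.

A is on the left of P, so left-multiply by A⁻¹: P = A⁻¹L.
A has determinant 6; A⁻¹ = [[2/3, 1/3, 1/3], [-5/3, -1/3, -5/6], [-4, -1, -3/2]].
P = A⁻¹L = [[2/3, 1/3, 1/3], [-5/3, -1/3, -5/6], [-4, -1, -3/2]] · [[-3], [19], [-4]] = [[3], [2], [-1]].

P = [[3], [2], [-1]]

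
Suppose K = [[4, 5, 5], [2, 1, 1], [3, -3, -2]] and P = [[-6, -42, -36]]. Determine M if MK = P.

M = [[-4, -4, 6]]

Since K sits to the right of M, M = PK⁻¹.
K has determinant -6; K⁻¹ = [[-1/6, 5/6, 0], [-7/6, 23/6, -1], [3/2, -9/2, 1]].
M = PK⁻¹ = [[-6, -42, -36]] · [[-1/6, 5/6, 0], [-7/6, 23/6, -1], [3/2, -9/2, 1]] = [[-4, -4, 6]].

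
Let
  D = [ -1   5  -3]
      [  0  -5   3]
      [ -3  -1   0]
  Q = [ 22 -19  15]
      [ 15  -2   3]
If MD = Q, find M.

Since D sits to the right of M, M = QD⁻¹.
D has determinant -3; D⁻¹ = [[-1, -1, 0], [3, 3, -1], [5, 16/3, -5/3]].
M = QD⁻¹ = [[22, -19, 15], [15, -2, 3]] · [[-1, -1, 0], [3, 3, -1], [5, 16/3, -5/3]] = [[-4, 1, -6], [-6, -5, -3]].

M = [[-4, 1, -6], [-6, -5, -3]]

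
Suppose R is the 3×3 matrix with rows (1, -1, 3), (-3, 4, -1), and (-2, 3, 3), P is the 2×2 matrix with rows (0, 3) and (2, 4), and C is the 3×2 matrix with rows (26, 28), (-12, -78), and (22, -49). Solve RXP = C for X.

X = [[5, 2], [-2, 1], [-5, 4]]

X = R⁻¹CP⁻¹ (apply R⁻¹ on the left and P⁻¹ on the right).
R has determinant 1; R⁻¹ = [[15, 12, -11], [11, 9, -8], [-1, -1, 1]].
det P = -6, so P⁻¹ = [[-2/3, 1/2], [1/3, 0]].
R⁻¹C = [[4, 23], [2, -2], [8, 1]].
X = (R⁻¹C)P⁻¹ = [[5, 2], [-2, 1], [-5, 4]].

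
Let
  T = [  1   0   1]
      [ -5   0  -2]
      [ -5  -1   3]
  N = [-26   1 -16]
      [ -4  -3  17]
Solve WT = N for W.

Since T sits to the right of W, W = NT⁻¹.
det T = 3, so T⁻¹ = [[-2/3, -1/3, 0], [25/3, 8/3, -1], [5/3, 1/3, 0]].
W = NT⁻¹ = [[-26, 1, -16], [-4, -3, 17]] · [[-2/3, -1/3, 0], [25/3, 8/3, -1], [5/3, 1/3, 0]] = [[-1, 6, -1], [6, -1, 3]].

W = [[-1, 6, -1], [6, -1, 3]]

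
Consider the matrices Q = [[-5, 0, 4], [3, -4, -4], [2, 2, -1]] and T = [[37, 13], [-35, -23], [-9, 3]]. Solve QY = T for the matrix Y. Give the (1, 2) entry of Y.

-5

Left-multiplying both sides by Q⁻¹ gives Y = Q⁻¹T.
Q has determinant -4; Q⁻¹ = [[-3, -2, -4], [5/4, 3/4, 2], [-7/2, -5/2, -5]].
Y = Q⁻¹T = [[-3, -2, -4], [5/4, 3/4, 2], [-7/2, -5/2, -5]] · [[37, 13], [-35, -23], [-9, 3]] = [[-5, -5], [2, 5], [3, -3]].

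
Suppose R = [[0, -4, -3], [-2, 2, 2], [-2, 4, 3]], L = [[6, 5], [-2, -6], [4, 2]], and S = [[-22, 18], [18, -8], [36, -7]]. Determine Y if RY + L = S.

Y = [[-2, -2], [4, -4], [4, 1]]

RY = S − L = [[-28, 13], [20, -2], [32, -9]].
Left-multiplying both sides by R⁻¹ gives Y = R⁻¹(S − L).
R has determinant 4; R⁻¹ = [[-1/2, 0, -1/2], [1/2, -3/2, 3/2], [-1, 2, -2]].
Y = R⁻¹(S − L) = [[-2, -2], [4, -4], [4, 1]].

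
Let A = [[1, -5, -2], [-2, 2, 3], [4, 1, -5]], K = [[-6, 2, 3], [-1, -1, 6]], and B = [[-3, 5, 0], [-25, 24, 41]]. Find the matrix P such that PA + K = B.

P = [[1, 3, 2], [-4, 4, -3]]

PA = B − K = [[3, 3, -3], [-24, 25, 35]].
A is on the right of P, so right-multiply by A⁻¹: P = (B − K)A⁻¹.
det A = -3, so A⁻¹ = [[13/3, 9, 11/3], [-2/3, -1, -1/3], [10/3, 7, 8/3]].
P = (B − K)A⁻¹ = [[1, 3, 2], [-4, 4, -3]].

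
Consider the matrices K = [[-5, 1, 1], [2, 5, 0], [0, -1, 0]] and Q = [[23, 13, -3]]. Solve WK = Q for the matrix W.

Right-multiplying both sides by K⁻¹ gives W = QK⁻¹.
det K = -2, so K⁻¹ = [[0, 1/2, 5/2], [0, 0, -1], [1, 5/2, 27/2]].
W = QK⁻¹ = [[23, 13, -3]] · [[0, 1/2, 5/2], [0, 0, -1], [1, 5/2, 27/2]] = [[-3, 4, 4]].

W = [[-3, 4, 4]]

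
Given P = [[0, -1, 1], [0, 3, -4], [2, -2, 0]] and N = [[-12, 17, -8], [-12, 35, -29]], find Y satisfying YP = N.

Y = [[4, 3, -6], [-5, 6, -6]]

P is on the right of Y, so right-multiply by P⁻¹: Y = NP⁻¹.
det P = 2, so P⁻¹ = [[-4, -1, 1/2], [-4, -1, 0], [-3, -1, 0]].
Y = NP⁻¹ = [[-12, 17, -8], [-12, 35, -29]] · [[-4, -1, 1/2], [-4, -1, 0], [-3, -1, 0]] = [[4, 3, -6], [-5, 6, -6]].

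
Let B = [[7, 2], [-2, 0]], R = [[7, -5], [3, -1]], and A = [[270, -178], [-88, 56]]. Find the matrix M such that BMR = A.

Isolating M: multiply by B⁻¹ from the left and R⁻¹ from the right, so M = B⁻¹AR⁻¹.
det B = 4, so B⁻¹ = [[0, -1/2], [1/2, 7/4]].
R has determinant 8; R⁻¹ = [[-1/8, 5/8], [-3/8, 7/8]].
B⁻¹A = [[44, -28], [-19, 9]].
M = (B⁻¹A)R⁻¹ = [[5, 3], [-1, -4]].

M = [[5, 3], [-1, -4]]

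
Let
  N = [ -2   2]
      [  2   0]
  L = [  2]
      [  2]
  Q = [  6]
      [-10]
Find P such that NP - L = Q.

P = [[-4], [0]]

NP = Q + L = [[8], [-8]].
Left-multiplying both sides by N⁻¹ gives P = N⁻¹(Q + L).
det N = -4; the adjugate gives N⁻¹ = [[0, 1/2], [1/2, 1/2]].
P = N⁻¹(Q + L) = [[-4], [0]].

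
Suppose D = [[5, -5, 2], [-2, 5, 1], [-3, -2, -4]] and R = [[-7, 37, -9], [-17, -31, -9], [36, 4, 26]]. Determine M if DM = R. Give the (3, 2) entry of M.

-4

D is on the left of M, so left-multiply by D⁻¹: M = D⁻¹R.
D has determinant 3; D⁻¹ = [[-6, -8, -5], [-11/3, -14/3, -3], [19/3, 25/3, 5]].
M = D⁻¹R = [[-6, -8, -5], [-11/3, -14/3, -3], [19/3, 25/3, 5]] · [[-7, 37, -9], [-17, -31, -9], [36, 4, 26]] = [[-2, 6, -4], [-3, -3, -3], [-6, -4, -2]].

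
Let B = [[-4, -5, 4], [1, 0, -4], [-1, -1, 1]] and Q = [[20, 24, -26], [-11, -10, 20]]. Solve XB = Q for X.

B is on the right of X, so right-multiply by B⁻¹: X = QB⁻¹.
B has determinant -3; B⁻¹ = [[4/3, -1/3, -20/3], [-1, 0, 4], [1/3, -1/3, -5/3]].
X = QB⁻¹ = [[20, 24, -26], [-11, -10, 20]] · [[4/3, -1/3, -20/3], [-1, 0, 4], [1/3, -1/3, -5/3]] = [[-6, 2, 6], [2, -3, 0]].

X = [[-6, 2, 6], [2, -3, 0]]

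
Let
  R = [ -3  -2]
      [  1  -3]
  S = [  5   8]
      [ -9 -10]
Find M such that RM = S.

Left-multiplying both sides by R⁻¹ gives M = R⁻¹S.
det R = 11, so R⁻¹ = [[-3/11, 2/11], [-1/11, -3/11]].
M = R⁻¹S = [[-3/11, 2/11], [-1/11, -3/11]] · [[5, 8], [-9, -10]] = [[-3, -4], [2, 2]].

M = [[-3, -4], [2, 2]]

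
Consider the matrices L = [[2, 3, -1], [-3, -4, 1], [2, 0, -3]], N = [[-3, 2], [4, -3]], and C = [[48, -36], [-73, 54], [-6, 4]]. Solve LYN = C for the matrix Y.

Y = L⁻¹CN⁻¹ (apply L⁻¹ on the left and N⁻¹ on the right).
det L = -5, so L⁻¹ = [[-12/5, -9/5, 1/5], [7/5, 4/5, -1/5], [-8/5, -6/5, -1/5]].
det N = 1, so N⁻¹ = [[-3, -2], [-4, -3]].
L⁻¹C = [[15, -10], [10, -8], [12, -8]].
Y = (L⁻¹C)N⁻¹ = [[-5, 0], [2, 4], [-4, 0]].

Y = [[-5, 0], [2, 4], [-4, 0]]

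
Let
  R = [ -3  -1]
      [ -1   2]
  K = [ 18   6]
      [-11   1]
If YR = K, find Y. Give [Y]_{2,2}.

Right-multiplying both sides by R⁻¹ gives Y = KR⁻¹.
det R = -7; the adjugate gives R⁻¹ = [[-2/7, -1/7], [-1/7, 3/7]].
Y = KR⁻¹ = [[18, 6], [-11, 1]] · [[-2/7, -1/7], [-1/7, 3/7]] = [[-6, 0], [3, 2]].

2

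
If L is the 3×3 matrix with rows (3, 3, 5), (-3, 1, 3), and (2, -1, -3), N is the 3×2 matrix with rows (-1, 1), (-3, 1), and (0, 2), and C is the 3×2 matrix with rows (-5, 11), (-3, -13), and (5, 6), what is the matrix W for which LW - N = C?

LW = C + N = [[-6, 12], [-6, -12], [5, 8]].
Left-multiplying both sides by L⁻¹ gives W = L⁻¹(C + N).
L has determinant -4; L⁻¹ = [[0, -1, -1], [3/4, 19/4, 6], [-1/4, -9/4, -3]].
W = L⁻¹(C + N) = [[1, 4], [-3, 0], [0, 0]].

W = [[1, 4], [-3, 0], [0, 0]]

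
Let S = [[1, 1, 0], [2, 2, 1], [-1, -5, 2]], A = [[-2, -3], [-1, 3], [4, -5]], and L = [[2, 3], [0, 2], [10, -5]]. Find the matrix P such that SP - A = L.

SP = L + A = [[0, 0], [-1, 5], [14, -10]].
Left-multiplying both sides by S⁻¹ gives P = S⁻¹(L + A).
det S = 4, so S⁻¹ = [[9/4, -1/2, 1/4], [-5/4, 1/2, -1/4], [-2, 1, 0]].
P = S⁻¹(L + A) = [[4, -5], [-4, 5], [-1, 5]].

P = [[4, -5], [-4, 5], [-1, 5]]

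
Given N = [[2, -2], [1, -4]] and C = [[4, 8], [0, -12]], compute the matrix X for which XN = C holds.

X = [[4, -4], [-2, 4]]

Right-multiplying both sides by N⁻¹ gives X = CN⁻¹.
det N = -6, so N⁻¹ = [[2/3, -1/3], [1/6, -1/3]].
X = CN⁻¹ = [[4, 8], [0, -12]] · [[2/3, -1/3], [1/6, -1/3]] = [[4, -4], [-2, 4]].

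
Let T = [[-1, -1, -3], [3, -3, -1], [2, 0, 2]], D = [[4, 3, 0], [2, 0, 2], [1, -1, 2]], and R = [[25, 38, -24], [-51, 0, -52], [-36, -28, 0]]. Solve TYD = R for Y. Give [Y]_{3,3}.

Left-multiply by T⁻¹ and right-multiply by D⁻¹: Y = T⁻¹RD⁻¹.
det T = -4, so T⁻¹ = [[3/2, -1/2, 2], [2, -1, 5/2], [-3/2, 1/2, -3/2]].
D has determinant 2; D⁻¹ = [[1, -3, 3], [-1, 4, -4], [-1, 7/2, -3]].
T⁻¹R = [[-9, 1, -10], [11, 6, 4], [-9, -15, 10]].
Y = (T⁻¹R)D⁻¹ = [[0, -4, -1], [1, 5, -3], [-4, 2, 3]].

3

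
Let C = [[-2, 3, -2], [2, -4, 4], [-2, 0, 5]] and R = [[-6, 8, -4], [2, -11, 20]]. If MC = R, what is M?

Right-multiplying both sides by C⁻¹ gives M = RC⁻¹.
det C = 2, so C⁻¹ = [[-10, -15/2, 2], [-9, -7, 2], [-4, -3, 1]].
M = RC⁻¹ = [[-6, 8, -4], [2, -11, 20]] · [[-10, -15/2, 2], [-9, -7, 2], [-4, -3, 1]] = [[4, 1, 0], [-1, 2, 2]].

M = [[4, 1, 0], [-1, 2, 2]]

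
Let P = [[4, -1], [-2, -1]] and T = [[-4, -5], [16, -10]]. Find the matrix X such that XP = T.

P is on the right of X, so right-multiply by P⁻¹: X = TP⁻¹.
det P = -6; the adjugate gives P⁻¹ = [[1/6, -1/6], [-1/3, -2/3]].
X = TP⁻¹ = [[-4, -5], [16, -10]] · [[1/6, -1/6], [-1/3, -2/3]] = [[1, 4], [6, 4]].

X = [[1, 4], [6, 4]]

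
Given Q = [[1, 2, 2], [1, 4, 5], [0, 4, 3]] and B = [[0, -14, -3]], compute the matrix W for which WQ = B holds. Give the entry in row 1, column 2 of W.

5

Right-multiplying both sides by Q⁻¹ gives W = BQ⁻¹.
det Q = -6, so Q⁻¹ = [[4/3, -1/3, -1/3], [1/2, -1/2, 1/2], [-2/3, 2/3, -1/3]].
W = BQ⁻¹ = [[0, -14, -3]] · [[4/3, -1/3, -1/3], [1/2, -1/2, 1/2], [-2/3, 2/3, -1/3]] = [[-5, 5, -6]].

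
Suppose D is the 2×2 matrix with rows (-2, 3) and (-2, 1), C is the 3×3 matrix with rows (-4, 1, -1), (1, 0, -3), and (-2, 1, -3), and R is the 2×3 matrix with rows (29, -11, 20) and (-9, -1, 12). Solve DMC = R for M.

M = D⁻¹RC⁻¹ (apply D⁻¹ on the left and C⁻¹ on the right).
det D = 4; the adjugate gives D⁻¹ = [[1/4, -3/4], [1/2, -1/2]].
det C = -4; the adjugate gives C⁻¹ = [[-3/4, -1/2, 3/4], [-9/4, -5/2, 13/4], [-1/4, -1/2, 1/4]].
D⁻¹R = [[14, -2, -4], [19, -5, 4]].
M = (D⁻¹R)C⁻¹ = [[-5, 0, 3], [-4, 1, -1]].

M = [[-5, 0, 3], [-4, 1, -1]]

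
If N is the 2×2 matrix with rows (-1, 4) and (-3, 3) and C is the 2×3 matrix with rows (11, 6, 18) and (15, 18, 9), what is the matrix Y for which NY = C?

Y = [[-3, -6, 2], [2, 0, 5]]

Since N multiplies Y on the left, Y = N⁻¹C.
N has determinant 9; N⁻¹ = [[1/3, -4/9], [1/3, -1/9]].
Y = N⁻¹C = [[1/3, -4/9], [1/3, -1/9]] · [[11, 6, 18], [15, 18, 9]] = [[-3, -6, 2], [2, 0, 5]].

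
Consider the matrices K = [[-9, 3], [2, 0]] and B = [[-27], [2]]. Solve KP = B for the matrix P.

P = [[1], [-6]]

K is on the left of P, so left-multiply by K⁻¹: P = K⁻¹B.
det K = -6, so K⁻¹ = [[0, 1/2], [1/3, 3/2]].
P = K⁻¹B = [[0, 1/2], [1/3, 3/2]] · [[-27], [2]] = [[1], [-6]].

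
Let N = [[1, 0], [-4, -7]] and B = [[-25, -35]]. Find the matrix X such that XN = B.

X = [[-5, 5]]

Since N sits to the right of X, X = BN⁻¹.
det N = -7; the adjugate gives N⁻¹ = [[1, 0], [-4/7, -1/7]].
X = BN⁻¹ = [[-25, -35]] · [[1, 0], [-4/7, -1/7]] = [[-5, 5]].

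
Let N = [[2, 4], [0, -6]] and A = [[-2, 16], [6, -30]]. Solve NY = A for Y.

N is on the left of Y, so left-multiply by N⁻¹: Y = N⁻¹A.
det N = -12; the adjugate gives N⁻¹ = [[1/2, 1/3], [0, -1/6]].
Y = N⁻¹A = [[1/2, 1/3], [0, -1/6]] · [[-2, 16], [6, -30]] = [[1, -2], [-1, 5]].

Y = [[1, -2], [-1, 5]]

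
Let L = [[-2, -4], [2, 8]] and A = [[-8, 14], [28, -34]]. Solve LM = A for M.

L is on the left of M, so left-multiply by L⁻¹: M = L⁻¹A.
det L = -8, so L⁻¹ = [[-1, -1/2], [1/4, 1/4]].
M = L⁻¹A = [[-1, -1/2], [1/4, 1/4]] · [[-8, 14], [28, -34]] = [[-6, 3], [5, -5]].

M = [[-6, 3], [5, -5]]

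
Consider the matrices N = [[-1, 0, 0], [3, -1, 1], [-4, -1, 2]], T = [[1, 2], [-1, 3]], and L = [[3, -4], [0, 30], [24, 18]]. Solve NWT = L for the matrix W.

W = [[-1, 2], [-4, 2], [5, 2]]

W = N⁻¹LT⁻¹ (apply N⁻¹ on the left and T⁻¹ on the right).
det N = 1, so N⁻¹ = [[-1, 0, 0], [-10, -2, 1], [-7, -1, 1]].
T has determinant 5; T⁻¹ = [[3/5, -2/5], [1/5, 1/5]].
N⁻¹L = [[-3, 4], [-6, -2], [3, 16]].
W = (N⁻¹L)T⁻¹ = [[-1, 2], [-4, 2], [5, 2]].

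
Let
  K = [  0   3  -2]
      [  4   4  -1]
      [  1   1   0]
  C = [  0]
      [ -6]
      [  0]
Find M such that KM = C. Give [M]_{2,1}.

4

Left-multiplying both sides by K⁻¹ gives M = K⁻¹C.
K has determinant -3; K⁻¹ = [[-1/3, 2/3, -5/3], [1/3, -2/3, 8/3], [0, -1, 4]].
M = K⁻¹C = [[-1/3, 2/3, -5/3], [1/3, -2/3, 8/3], [0, -1, 4]] · [[0], [-6], [0]] = [[-4], [4], [6]].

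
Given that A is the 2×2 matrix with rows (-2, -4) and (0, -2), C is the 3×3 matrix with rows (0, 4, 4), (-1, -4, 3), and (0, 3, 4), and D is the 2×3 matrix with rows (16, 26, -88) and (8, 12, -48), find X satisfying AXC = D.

Isolating X: multiply by A⁻¹ from the left and C⁻¹ from the right, so X = A⁻¹DC⁻¹.
det A = 4; the adjugate gives A⁻¹ = [[-1/2, 1], [0, -1/2]].
det C = 4, so C⁻¹ = [[-25/4, -1, 7], [1, 0, -1], [-3/4, 0, 1]].
A⁻¹D = [[0, -1, -4], [-4, -6, 24]].
X = (A⁻¹D)C⁻¹ = [[2, 0, -3], [1, 4, 2]].

X = [[2, 0, -3], [1, 4, 2]]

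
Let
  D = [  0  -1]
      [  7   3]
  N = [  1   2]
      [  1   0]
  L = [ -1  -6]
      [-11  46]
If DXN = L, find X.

X = [[2, -4], [3, -2]]

X = D⁻¹LN⁻¹ (apply D⁻¹ on the left and N⁻¹ on the right).
det D = 7; the adjugate gives D⁻¹ = [[3/7, 1/7], [-1, 0]].
N has determinant -2; N⁻¹ = [[0, 1], [1/2, -1/2]].
D⁻¹L = [[-2, 4], [1, 6]].
X = (D⁻¹L)N⁻¹ = [[2, -4], [3, -2]].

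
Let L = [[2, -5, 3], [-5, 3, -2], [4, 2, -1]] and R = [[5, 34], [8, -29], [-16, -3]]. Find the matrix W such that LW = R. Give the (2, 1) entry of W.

Since L multiplies W on the left, W = L⁻¹R.
det L = 1, so L⁻¹ = [[1, 1, 1], [-13, -14, -11], [-22, -24, -19]].
W = L⁻¹R = [[1, 1, 1], [-13, -14, -11], [-22, -24, -19]] · [[5, 34], [8, -29], [-16, -3]] = [[-3, 2], [-1, -3], [2, 5]].

-1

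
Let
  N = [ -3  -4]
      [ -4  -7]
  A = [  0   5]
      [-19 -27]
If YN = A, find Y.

Right-multiplying both sides by N⁻¹ gives Y = AN⁻¹.
det N = 5, so N⁻¹ = [[-7/5, 4/5], [4/5, -3/5]].
Y = AN⁻¹ = [[0, 5], [-19, -27]] · [[-7/5, 4/5], [4/5, -3/5]] = [[4, -3], [5, 1]].

Y = [[4, -3], [5, 1]]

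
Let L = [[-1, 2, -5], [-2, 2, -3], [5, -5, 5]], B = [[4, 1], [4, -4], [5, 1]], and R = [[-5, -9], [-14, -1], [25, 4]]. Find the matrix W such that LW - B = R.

LW = R + B = [[-1, -8], [-10, -5], [30, 5]].
Left-multiplying both sides by L⁻¹ gives W = L⁻¹(R + B).
L has determinant -5; L⁻¹ = [[1, -3, -4/5], [1, -4, -7/5], [0, -1, -2/5]].
W = L⁻¹(R + B) = [[5, 3], [-3, 5], [-2, 3]].

W = [[5, 3], [-3, 5], [-2, 3]]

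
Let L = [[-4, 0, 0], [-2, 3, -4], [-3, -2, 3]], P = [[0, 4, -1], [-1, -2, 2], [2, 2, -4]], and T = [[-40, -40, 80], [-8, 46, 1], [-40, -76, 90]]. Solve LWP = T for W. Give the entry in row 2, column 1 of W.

5

Isolating W: multiply by L⁻¹ from the left and P⁻¹ from the right, so W = L⁻¹TP⁻¹.
det L = -4; the adjugate gives L⁻¹ = [[-1/4, 0, 0], [-9/2, 3, 4], [-13/4, 2, 3]].
P has determinant -2; P⁻¹ = [[-2, -7, -3], [0, -1, -1/2], [-1, -4, -2]].
L⁻¹T = [[10, 10, -20], [-4, 14, 3], [-6, -6, 12]].
W = (L⁻¹T)P⁻¹ = [[0, 0, 5], [5, 2, -1], [0, 0, -3]].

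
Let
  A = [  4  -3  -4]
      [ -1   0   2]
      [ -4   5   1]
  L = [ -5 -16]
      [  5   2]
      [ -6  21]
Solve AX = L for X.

X = [[1, 0], [-1, 4], [3, 1]]

Since A multiplies X on the left, X = A⁻¹L.
A has determinant 1; A⁻¹ = [[-10, -17, -6], [-7, -12, -4], [-5, -8, -3]].
X = A⁻¹L = [[-10, -17, -6], [-7, -12, -4], [-5, -8, -3]] · [[-5, -16], [5, 2], [-6, 21]] = [[1, 0], [-1, 4], [3, 1]].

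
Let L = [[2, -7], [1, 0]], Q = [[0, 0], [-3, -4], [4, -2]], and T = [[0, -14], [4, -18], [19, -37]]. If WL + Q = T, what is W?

W = [[2, -4], [2, 3], [5, 5]]

WL = T − Q = [[0, -14], [7, -14], [15, -35]].
Right-multiplying both sides by L⁻¹ gives W = (T − Q)L⁻¹.
det L = 7, so L⁻¹ = [[0, 1], [-1/7, 2/7]].
W = (T − Q)L⁻¹ = [[2, -4], [2, 3], [5, 5]].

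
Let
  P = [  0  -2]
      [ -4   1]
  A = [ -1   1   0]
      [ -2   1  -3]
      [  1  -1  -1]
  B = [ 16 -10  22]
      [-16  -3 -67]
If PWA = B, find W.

W = [[4, -4, -2], [4, 3, 2]]

Left-multiply by P⁻¹ and right-multiply by A⁻¹: W = P⁻¹BA⁻¹.
P has determinant -8; P⁻¹ = [[-1/8, -1/4], [-1/2, 0]].
det A = -1; the adjugate gives A⁻¹ = [[4, -1, 3], [5, -1, 3], [-1, 0, -1]].
P⁻¹B = [[2, 2, 14], [-8, 5, -11]].
W = (P⁻¹B)A⁻¹ = [[4, -4, -2], [4, 3, 2]].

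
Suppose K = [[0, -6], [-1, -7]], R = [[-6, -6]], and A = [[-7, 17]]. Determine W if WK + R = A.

WK = A − R = [[-1, 23]].
Since K sits to the right of W, W = (A − R)K⁻¹.
det K = -6; the adjugate gives K⁻¹ = [[7/6, -1], [-1/6, 0]].
W = (A − R)K⁻¹ = [[-5, 1]].

W = [[-5, 1]]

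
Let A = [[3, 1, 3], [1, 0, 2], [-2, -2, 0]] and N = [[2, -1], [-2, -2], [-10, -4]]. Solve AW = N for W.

Since A multiplies W on the left, W = A⁻¹N.
det A = 2; the adjugate gives A⁻¹ = [[2, -3, 1], [-2, 3, -3/2], [-1, 2, -1/2]].
W = A⁻¹N = [[2, -3, 1], [-2, 3, -3/2], [-1, 2, -1/2]] · [[2, -1], [-2, -2], [-10, -4]] = [[0, 0], [5, 2], [-1, -1]].

W = [[0, 0], [5, 2], [-1, -1]]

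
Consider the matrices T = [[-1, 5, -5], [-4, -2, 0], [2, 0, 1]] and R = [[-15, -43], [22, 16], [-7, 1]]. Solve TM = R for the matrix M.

Since T multiplies M on the left, M = T⁻¹R.
T has determinant 2; T⁻¹ = [[-1, -5/2, -5], [2, 9/2, 10], [2, 5, 11]].
M = T⁻¹R = [[-1, -5/2, -5], [2, 9/2, 10], [2, 5, 11]] · [[-15, -43], [22, 16], [-7, 1]] = [[-5, -2], [-1, -4], [3, 5]].

M = [[-5, -2], [-1, -4], [3, 5]]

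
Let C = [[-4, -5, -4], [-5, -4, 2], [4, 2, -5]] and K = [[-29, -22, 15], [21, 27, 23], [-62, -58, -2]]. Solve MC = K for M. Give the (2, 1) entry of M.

Right-multiplying both sides by C⁻¹ gives M = KC⁻¹.
det C = -3, so C⁻¹ = [[-16/3, 11, 26/3], [17/3, -12, -28/3], [-2, 4, 3]].
M = KC⁻¹ = [[-29, -22, 15], [21, 27, 23], [-62, -58, -2]] · [[-16/3, 11, 26/3], [17/3, -12, -28/3], [-2, 4, 3]] = [[0, 5, -1], [-5, -1, -1], [6, 6, -2]].

-5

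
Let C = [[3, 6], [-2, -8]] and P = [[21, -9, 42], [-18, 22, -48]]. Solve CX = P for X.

C is on the left of X, so left-multiply by C⁻¹: X = C⁻¹P.
det C = -12; the adjugate gives C⁻¹ = [[2/3, 1/2], [-1/6, -1/4]].
X = C⁻¹P = [[2/3, 1/2], [-1/6, -1/4]] · [[21, -9, 42], [-18, 22, -48]] = [[5, 5, 4], [1, -4, 5]].

X = [[5, 5, 4], [1, -4, 5]]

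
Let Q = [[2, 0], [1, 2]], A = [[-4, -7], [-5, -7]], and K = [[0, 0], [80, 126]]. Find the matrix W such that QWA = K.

W = [[0, 0], [-5, -4]]

Isolating W: multiply by Q⁻¹ from the left and A⁻¹ from the right, so W = Q⁻¹KA⁻¹.
det Q = 4; the adjugate gives Q⁻¹ = [[1/2, 0], [-1/4, 1/2]].
det A = -7; the adjugate gives A⁻¹ = [[1, -1], [-5/7, 4/7]].
Q⁻¹K = [[0, 0], [40, 63]].
W = (Q⁻¹K)A⁻¹ = [[0, 0], [-5, -4]].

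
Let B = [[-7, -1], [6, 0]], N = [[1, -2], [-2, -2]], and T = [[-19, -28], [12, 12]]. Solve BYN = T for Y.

Y = B⁻¹TN⁻¹ (apply B⁻¹ on the left and N⁻¹ on the right).
det B = 6; the adjugate gives B⁻¹ = [[0, 1/6], [-1, -7/6]].
N has determinant -6; N⁻¹ = [[1/3, -1/3], [-1/3, -1/6]].
B⁻¹T = [[2, 2], [5, 14]].
Y = (B⁻¹T)N⁻¹ = [[0, -1], [-3, -4]].

Y = [[0, -1], [-3, -4]]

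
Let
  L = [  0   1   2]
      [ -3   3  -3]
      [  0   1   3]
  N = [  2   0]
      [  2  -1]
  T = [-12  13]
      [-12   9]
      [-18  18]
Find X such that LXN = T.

X = [[0, 5], [3, -3], [2, -5]]

X = L⁻¹TN⁻¹ (apply L⁻¹ on the left and N⁻¹ on the right).
L has determinant 3; L⁻¹ = [[4, -1/3, -3], [3, 0, -2], [-1, 0, 1]].
det N = -2, so N⁻¹ = [[1/2, 0], [1, -1]].
L⁻¹T = [[10, -5], [0, 3], [-6, 5]].
X = (L⁻¹T)N⁻¹ = [[0, 5], [3, -3], [2, -5]].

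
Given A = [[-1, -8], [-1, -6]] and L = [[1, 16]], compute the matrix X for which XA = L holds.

X = [[-5, 4]]

Right-multiplying both sides by A⁻¹ gives X = LA⁻¹.
A has determinant -2; A⁻¹ = [[3, -4], [-1/2, 1/2]].
X = LA⁻¹ = [[1, 16]] · [[3, -4], [-1/2, 1/2]] = [[-5, 4]].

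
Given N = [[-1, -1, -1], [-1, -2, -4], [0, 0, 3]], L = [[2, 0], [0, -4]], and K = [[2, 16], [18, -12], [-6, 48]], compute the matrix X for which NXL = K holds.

X = [[5, 3], [-5, 5], [-1, -4]]

Isolating X: multiply by N⁻¹ from the left and L⁻¹ from the right, so X = N⁻¹KL⁻¹.
det N = 3; the adjugate gives N⁻¹ = [[-2, 1, 2/3], [1, -1, -1], [0, 0, 1/3]].
det L = -8, so L⁻¹ = [[1/2, 0], [0, -1/4]].
N⁻¹K = [[10, -12], [-10, -20], [-2, 16]].
X = (N⁻¹K)L⁻¹ = [[5, 3], [-5, 5], [-1, -4]].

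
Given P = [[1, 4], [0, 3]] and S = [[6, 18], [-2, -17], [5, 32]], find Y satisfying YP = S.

Y = [[6, -2], [-2, -3], [5, 4]]

P is on the right of Y, so right-multiply by P⁻¹: Y = SP⁻¹.
P has determinant 3; P⁻¹ = [[1, -4/3], [0, 1/3]].
Y = SP⁻¹ = [[6, 18], [-2, -17], [5, 32]] · [[1, -4/3], [0, 1/3]] = [[6, -2], [-2, -3], [5, 4]].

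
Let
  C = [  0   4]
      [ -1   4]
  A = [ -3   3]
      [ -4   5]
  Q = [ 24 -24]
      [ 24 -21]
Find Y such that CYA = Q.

Y = C⁻¹QA⁻¹ (apply C⁻¹ on the left and A⁻¹ on the right).
C has determinant 4; C⁻¹ = [[1, -1], [1/4, 0]].
A has determinant -3; A⁻¹ = [[-5/3, 1], [-4/3, 1]].
C⁻¹Q = [[0, -3], [6, -6]].
Y = (C⁻¹Q)A⁻¹ = [[4, -3], [-2, 0]].

Y = [[4, -3], [-2, 0]]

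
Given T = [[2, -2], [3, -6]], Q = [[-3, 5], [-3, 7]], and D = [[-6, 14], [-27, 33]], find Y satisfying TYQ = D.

Y = [[-5, 4], [-5, 3]]

Left-multiply by T⁻¹ and right-multiply by Q⁻¹: Y = T⁻¹DQ⁻¹.
T has determinant -6; T⁻¹ = [[1, -1/3], [1/2, -1/3]].
det Q = -6; the adjugate gives Q⁻¹ = [[-7/6, 5/6], [-1/2, 1/2]].
T⁻¹D = [[3, 3], [6, -4]].
Y = (T⁻¹D)Q⁻¹ = [[-5, 4], [-5, 3]].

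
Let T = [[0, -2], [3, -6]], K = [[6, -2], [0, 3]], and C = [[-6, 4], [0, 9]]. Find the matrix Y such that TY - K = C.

TY = C + K = [[0, 2], [0, 12]].
Left-multiplying both sides by T⁻¹ gives Y = T⁻¹(C + K).
det T = 6; the adjugate gives T⁻¹ = [[-1, 1/3], [-1/2, 0]].
Y = T⁻¹(C + K) = [[0, 2], [0, -1]].

Y = [[0, 2], [0, -1]]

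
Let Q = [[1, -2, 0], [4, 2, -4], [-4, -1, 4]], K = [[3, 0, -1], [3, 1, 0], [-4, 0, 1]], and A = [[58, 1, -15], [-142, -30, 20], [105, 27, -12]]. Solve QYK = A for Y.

Isolating Y: multiply by Q⁻¹ from the left and K⁻¹ from the right, so Y = Q⁻¹AK⁻¹.
det Q = 4, so Q⁻¹ = [[1, 2, 2], [0, 1, 1], [1, 9/4, 5/2]].
K has determinant -1; K⁻¹ = [[-1, 0, -1], [3, 1, 3], [-4, 0, -3]].
Q⁻¹A = [[-16, -5, 1], [-37, -3, 8], [1, 1, 0]].
Y = (Q⁻¹A)K⁻¹ = [[-3, -5, -2], [-4, -3, 4], [2, 1, 2]].

Y = [[-3, -5, -2], [-4, -3, 4], [2, 1, 2]]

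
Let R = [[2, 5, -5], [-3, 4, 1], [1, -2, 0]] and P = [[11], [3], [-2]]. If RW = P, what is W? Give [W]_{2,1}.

R is on the left of W, so left-multiply by R⁻¹: W = R⁻¹P.
det R = -1, so R⁻¹ = [[-2, -10, -25], [-1, -5, -13], [-2, -9, -23]].
W = R⁻¹P = [[-2, -10, -25], [-1, -5, -13], [-2, -9, -23]] · [[11], [3], [-2]] = [[-2], [0], [-3]].

0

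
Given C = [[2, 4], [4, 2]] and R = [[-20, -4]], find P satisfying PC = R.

C is on the right of P, so right-multiply by C⁻¹: P = RC⁻¹.
C has determinant -12; C⁻¹ = [[-1/6, 1/3], [1/3, -1/6]].
P = RC⁻¹ = [[-20, -4]] · [[-1/6, 1/3], [1/3, -1/6]] = [[2, -6]].

P = [[2, -6]]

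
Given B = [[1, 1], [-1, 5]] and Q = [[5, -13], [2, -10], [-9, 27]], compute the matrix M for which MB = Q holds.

Right-multiplying both sides by B⁻¹ gives M = QB⁻¹.
det B = 6, so B⁻¹ = [[5/6, -1/6], [1/6, 1/6]].
M = QB⁻¹ = [[5, -13], [2, -10], [-9, 27]] · [[5/6, -1/6], [1/6, 1/6]] = [[2, -3], [0, -2], [-3, 6]].

M = [[2, -3], [0, -2], [-3, 6]]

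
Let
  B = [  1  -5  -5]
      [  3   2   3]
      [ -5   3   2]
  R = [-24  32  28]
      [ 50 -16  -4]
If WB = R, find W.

W = [[-4, 0, 4], [2, 6, -6]]

B is on the right of W, so right-multiply by B⁻¹: W = RB⁻¹.
det B = 5, so B⁻¹ = [[-1, -1, -1], [-21/5, -23/5, -18/5], [19/5, 22/5, 17/5]].
W = RB⁻¹ = [[-24, 32, 28], [50, -16, -4]] · [[-1, -1, -1], [-21/5, -23/5, -18/5], [19/5, 22/5, 17/5]] = [[-4, 0, 4], [2, 6, -6]].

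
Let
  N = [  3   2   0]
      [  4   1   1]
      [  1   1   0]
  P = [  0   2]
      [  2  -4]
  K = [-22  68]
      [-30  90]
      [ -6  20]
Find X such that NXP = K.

Left-multiply by N⁻¹ and right-multiply by P⁻¹: X = N⁻¹KP⁻¹.
det N = -1, so N⁻¹ = [[1, 0, -2], [-1, 0, 3], [-3, 1, 5]].
P has determinant -4; P⁻¹ = [[1, 1/2], [1/2, 0]].
N⁻¹K = [[-10, 28], [4, -8], [6, -14]].
X = (N⁻¹K)P⁻¹ = [[4, -5], [0, 2], [-1, 3]].

X = [[4, -5], [0, 2], [-1, 3]]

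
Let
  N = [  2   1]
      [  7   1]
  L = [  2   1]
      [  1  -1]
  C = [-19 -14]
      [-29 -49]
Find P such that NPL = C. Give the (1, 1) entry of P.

-3

Isolating P: multiply by N⁻¹ from the left and L⁻¹ from the right, so P = N⁻¹CL⁻¹.
N has determinant -5; N⁻¹ = [[-1/5, 1/5], [7/5, -2/5]].
det L = -3, so L⁻¹ = [[1/3, 1/3], [1/3, -2/3]].
N⁻¹C = [[-2, -7], [-15, 0]].
P = (N⁻¹C)L⁻¹ = [[-3, 4], [-5, -5]].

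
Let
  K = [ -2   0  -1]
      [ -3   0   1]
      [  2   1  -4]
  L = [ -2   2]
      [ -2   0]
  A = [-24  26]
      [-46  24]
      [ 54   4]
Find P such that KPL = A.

Isolating P: multiply by K⁻¹ from the left and L⁻¹ from the right, so P = K⁻¹AL⁻¹.
K has determinant 5; K⁻¹ = [[-1/5, -1/5, 0], [-2, 2, 1], [-3/5, 2/5, 0]].
det L = 4, so L⁻¹ = [[0, -1/2], [1/2, -1/2]].
K⁻¹A = [[14, -10], [10, 0], [-4, -6]].
P = (K⁻¹A)L⁻¹ = [[-5, -2], [0, -5], [-3, 5]].

P = [[-5, -2], [0, -5], [-3, 5]]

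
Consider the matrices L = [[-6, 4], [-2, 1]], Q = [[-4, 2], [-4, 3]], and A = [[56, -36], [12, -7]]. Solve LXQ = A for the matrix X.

X = [[1, -2], [0, -5]]

Left-multiply by L⁻¹ and right-multiply by Q⁻¹: X = L⁻¹AQ⁻¹.
L has determinant 2; L⁻¹ = [[1/2, -2], [1, -3]].
det Q = -4; the adjugate gives Q⁻¹ = [[-3/4, 1/2], [-1, 1]].
L⁻¹A = [[4, -4], [20, -15]].
X = (L⁻¹A)Q⁻¹ = [[1, -2], [0, -5]].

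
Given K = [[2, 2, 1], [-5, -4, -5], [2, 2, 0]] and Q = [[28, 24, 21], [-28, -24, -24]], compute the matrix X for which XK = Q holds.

Since K sits to the right of X, X = QK⁻¹.
det K = -2, so K⁻¹ = [[-5, -1, 3], [5, 1, -5/2], [1, 0, -1]].
X = QK⁻¹ = [[28, 24, 21], [-28, -24, -24]] · [[-5, -1, 3], [5, 1, -5/2], [1, 0, -1]] = [[1, -4, 3], [-4, 4, 0]].

X = [[1, -4, 3], [-4, 4, 0]]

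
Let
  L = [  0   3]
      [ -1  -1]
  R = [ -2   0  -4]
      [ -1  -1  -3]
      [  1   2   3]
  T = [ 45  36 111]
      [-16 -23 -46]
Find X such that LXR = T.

Left-multiply by L⁻¹ and right-multiply by R⁻¹: X = L⁻¹TR⁻¹.
det L = 3, so L⁻¹ = [[-1/3, -1], [1/3, 0]].
R has determinant -2; R⁻¹ = [[-3/2, 4, 2], [0, 1, 1], [1/2, -2, -1]].
L⁻¹T = [[1, 11, 9], [15, 12, 37]].
X = (L⁻¹T)R⁻¹ = [[3, -3, 4], [-4, -2, 5]].

X = [[3, -3, 4], [-4, -2, 5]]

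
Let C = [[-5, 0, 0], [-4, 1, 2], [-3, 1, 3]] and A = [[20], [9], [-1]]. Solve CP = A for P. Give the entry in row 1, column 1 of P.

Left-multiplying both sides by C⁻¹ gives P = C⁻¹A.
det C = -5, so C⁻¹ = [[-1/5, 0, 0], [-6/5, 3, -2], [1/5, -1, 1]].
P = C⁻¹A = [[-1/5, 0, 0], [-6/5, 3, -2], [1/5, -1, 1]] · [[20], [9], [-1]] = [[-4], [5], [-6]].

-4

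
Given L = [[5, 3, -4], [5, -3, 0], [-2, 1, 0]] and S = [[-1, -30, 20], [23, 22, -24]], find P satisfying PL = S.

P = [[-5, 6, 3], [6, -1, 1]]

Since L sits to the right of P, P = SL⁻¹.
det L = 4; the adjugate gives L⁻¹ = [[0, -1, -3], [0, -2, -5], [-1/4, -11/4, -15/2]].
P = SL⁻¹ = [[-1, -30, 20], [23, 22, -24]] · [[0, -1, -3], [0, -2, -5], [-1/4, -11/4, -15/2]] = [[-5, 6, 3], [6, -1, 1]].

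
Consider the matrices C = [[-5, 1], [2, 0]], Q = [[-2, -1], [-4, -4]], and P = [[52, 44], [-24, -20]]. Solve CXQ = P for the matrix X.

X = [[2, 2], [2, 1]]

Isolating X: multiply by C⁻¹ from the left and Q⁻¹ from the right, so X = C⁻¹PQ⁻¹.
det C = -2; the adjugate gives C⁻¹ = [[0, 1/2], [1, 5/2]].
det Q = 4; the adjugate gives Q⁻¹ = [[-1, 1/4], [1, -1/2]].
C⁻¹P = [[-12, -10], [-8, -6]].
X = (C⁻¹P)Q⁻¹ = [[2, 2], [2, 1]].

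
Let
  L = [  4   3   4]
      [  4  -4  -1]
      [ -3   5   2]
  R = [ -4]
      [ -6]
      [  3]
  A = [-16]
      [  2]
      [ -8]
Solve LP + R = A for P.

LP = A − R = [[-12], [8], [-11]].
Since L multiplies P on the left, P = L⁻¹(A − R).
L has determinant 5; L⁻¹ = [[-3/5, 14/5, 13/5], [-1, 4, 4], [8/5, -29/5, -28/5]].
P = L⁻¹(A − R) = [[1], [0], [-4]].

P = [[1], [0], [-4]]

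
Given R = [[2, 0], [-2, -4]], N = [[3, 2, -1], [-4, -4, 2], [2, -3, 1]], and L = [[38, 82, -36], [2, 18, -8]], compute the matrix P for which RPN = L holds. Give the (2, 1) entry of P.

0

P = R⁻¹LN⁻¹ (apply R⁻¹ on the left and N⁻¹ on the right).
det R = -8; the adjugate gives R⁻¹ = [[1/2, 0], [-1/4, -1/4]].
N has determinant 2; N⁻¹ = [[1, 1/2, 0], [4, 5/2, -1], [10, 13/2, -2]].
R⁻¹L = [[19, 41, -18], [-10, -25, 11]].
P = (R⁻¹L)N⁻¹ = [[3, -5, -5], [0, 4, 3]].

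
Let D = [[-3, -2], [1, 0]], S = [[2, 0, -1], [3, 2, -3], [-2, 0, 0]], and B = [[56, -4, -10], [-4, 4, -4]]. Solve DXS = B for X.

Isolating X: multiply by D⁻¹ from the left and S⁻¹ from the right, so X = D⁻¹BS⁻¹.
det D = 2, so D⁻¹ = [[0, 1], [-1/2, -3/2]].
S has determinant -4; S⁻¹ = [[0, 0, -1/2], [-3/2, 1/2, -3/4], [-1, 0, -1]].
D⁻¹B = [[-4, 4, -4], [-22, -4, 11]].
X = (D⁻¹B)S⁻¹ = [[-2, 2, 3], [-5, -2, 3]].

X = [[-2, 2, 3], [-5, -2, 3]]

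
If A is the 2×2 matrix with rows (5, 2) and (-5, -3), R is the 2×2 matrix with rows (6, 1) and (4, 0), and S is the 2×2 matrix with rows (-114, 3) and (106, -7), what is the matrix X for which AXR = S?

X = [[-1, -5], [4, -4]]

Isolating X: multiply by A⁻¹ from the left and R⁻¹ from the right, so X = A⁻¹SR⁻¹.
det A = -5, so A⁻¹ = [[3/5, 2/5], [-1, -1]].
det R = -4; the adjugate gives R⁻¹ = [[0, 1/4], [1, -3/2]].
A⁻¹S = [[-26, -1], [8, 4]].
X = (A⁻¹S)R⁻¹ = [[-1, -5], [4, -4]].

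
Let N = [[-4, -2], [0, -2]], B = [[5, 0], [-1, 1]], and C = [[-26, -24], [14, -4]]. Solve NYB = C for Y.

Y = [[3, 5], [-1, 2]]

Isolating Y: multiply by N⁻¹ from the left and B⁻¹ from the right, so Y = N⁻¹CB⁻¹.
N has determinant 8; N⁻¹ = [[-1/4, 1/4], [0, -1/2]].
det B = 5; the adjugate gives B⁻¹ = [[1/5, 0], [1/5, 1]].
N⁻¹C = [[10, 5], [-7, 2]].
Y = (N⁻¹C)B⁻¹ = [[3, 5], [-1, 2]].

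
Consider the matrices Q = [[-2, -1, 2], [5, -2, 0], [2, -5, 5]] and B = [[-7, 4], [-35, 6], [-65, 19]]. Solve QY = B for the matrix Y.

Since Q multiplies Y on the left, Y = Q⁻¹B.
det Q = 3; the adjugate gives Q⁻¹ = [[-10/3, -5/3, 4/3], [-25/3, -14/3, 10/3], [-7, -4, 3]].
Y = Q⁻¹B = [[-10/3, -5/3, 4/3], [-25/3, -14/3, 10/3], [-7, -4, 3]] · [[-7, 4], [-35, 6], [-65, 19]] = [[-5, 2], [5, 2], [-6, 5]].

Y = [[-5, 2], [5, 2], [-6, 5]]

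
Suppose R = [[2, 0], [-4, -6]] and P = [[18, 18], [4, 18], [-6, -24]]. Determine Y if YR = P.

R is on the right of Y, so right-multiply by R⁻¹: Y = PR⁻¹.
R has determinant -12; R⁻¹ = [[1/2, 0], [-1/3, -1/6]].
Y = PR⁻¹ = [[18, 18], [4, 18], [-6, -24]] · [[1/2, 0], [-1/3, -1/6]] = [[3, -3], [-4, -3], [5, 4]].

Y = [[3, -3], [-4, -3], [5, 4]]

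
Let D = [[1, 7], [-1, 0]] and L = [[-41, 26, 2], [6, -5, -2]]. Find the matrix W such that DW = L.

W = [[-6, 5, 2], [-5, 3, 0]]

D is on the left of W, so left-multiply by D⁻¹: W = D⁻¹L.
det D = 7, so D⁻¹ = [[0, -1], [1/7, 1/7]].
W = D⁻¹L = [[0, -1], [1/7, 1/7]] · [[-41, 26, 2], [6, -5, -2]] = [[-6, 5, 2], [-5, 3, 0]].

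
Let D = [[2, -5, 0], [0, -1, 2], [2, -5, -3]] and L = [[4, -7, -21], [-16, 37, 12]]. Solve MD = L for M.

M = [[-3, -3, 5], [-6, 3, -2]]

D is on the right of M, so right-multiply by D⁻¹: M = LD⁻¹.
det D = 6, so D⁻¹ = [[13/6, -5/2, -5/3], [2/3, -1, -2/3], [1/3, 0, -1/3]].
M = LD⁻¹ = [[4, -7, -21], [-16, 37, 12]] · [[13/6, -5/2, -5/3], [2/3, -1, -2/3], [1/3, 0, -1/3]] = [[-3, -3, 5], [-6, 3, -2]].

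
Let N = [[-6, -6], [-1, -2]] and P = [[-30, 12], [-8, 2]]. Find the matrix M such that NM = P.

Left-multiplying both sides by N⁻¹ gives M = N⁻¹P.
N has determinant 6; N⁻¹ = [[-1/3, 1], [1/6, -1]].
M = N⁻¹P = [[-1/3, 1], [1/6, -1]] · [[-30, 12], [-8, 2]] = [[2, -2], [3, 0]].

M = [[2, -2], [3, 0]]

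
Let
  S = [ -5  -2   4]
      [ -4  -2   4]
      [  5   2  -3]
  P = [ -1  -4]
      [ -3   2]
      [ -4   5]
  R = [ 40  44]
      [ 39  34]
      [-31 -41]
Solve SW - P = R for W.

SW = R + P = [[39, 40], [36, 36], [-35, -36]].
S is on the left of W, so left-multiply by S⁻¹: W = S⁻¹(R + P).
det S = 2, so S⁻¹ = [[-1, 1, 0], [4, -5/2, 2], [1, 0, 1]].
W = S⁻¹(R + P) = [[-3, -4], [-4, -2], [4, 4]].

W = [[-3, -4], [-4, -2], [4, 4]]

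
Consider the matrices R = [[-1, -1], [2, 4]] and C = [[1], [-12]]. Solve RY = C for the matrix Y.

Y = [[4], [-5]]

R is on the left of Y, so left-multiply by R⁻¹: Y = R⁻¹C.
R has determinant -2; R⁻¹ = [[-2, -1/2], [1, 1/2]].
Y = R⁻¹C = [[-2, -1/2], [1, 1/2]] · [[1], [-12]] = [[4], [-5]].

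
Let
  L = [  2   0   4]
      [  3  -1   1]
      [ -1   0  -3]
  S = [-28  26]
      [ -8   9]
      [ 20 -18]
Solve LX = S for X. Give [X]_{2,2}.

Since L multiplies X on the left, X = L⁻¹S.
det L = 2; the adjugate gives L⁻¹ = [[3/2, 0, 2], [4, -1, 5], [-1/2, 0, -1]].
X = L⁻¹S = [[3/2, 0, 2], [4, -1, 5], [-1/2, 0, -1]] · [[-28, 26], [-8, 9], [20, -18]] = [[-2, 3], [-4, 5], [-6, 5]].

5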